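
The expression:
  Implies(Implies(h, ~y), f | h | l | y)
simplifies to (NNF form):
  f | h | l | y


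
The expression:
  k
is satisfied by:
  {k: True}


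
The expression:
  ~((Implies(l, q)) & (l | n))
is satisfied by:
  {n: False, l: False, q: False}
  {q: True, n: False, l: False}
  {l: True, n: False, q: False}
  {l: True, n: True, q: False}


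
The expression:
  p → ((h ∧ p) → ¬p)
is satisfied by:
  {p: False, h: False}
  {h: True, p: False}
  {p: True, h: False}


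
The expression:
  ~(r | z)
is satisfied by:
  {r: False, z: False}


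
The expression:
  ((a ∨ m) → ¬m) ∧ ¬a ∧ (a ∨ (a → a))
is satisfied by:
  {a: False, m: False}


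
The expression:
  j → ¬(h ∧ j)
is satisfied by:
  {h: False, j: False}
  {j: True, h: False}
  {h: True, j: False}


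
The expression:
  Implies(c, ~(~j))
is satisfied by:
  {j: True, c: False}
  {c: False, j: False}
  {c: True, j: True}


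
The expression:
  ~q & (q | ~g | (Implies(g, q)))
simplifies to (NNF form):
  ~g & ~q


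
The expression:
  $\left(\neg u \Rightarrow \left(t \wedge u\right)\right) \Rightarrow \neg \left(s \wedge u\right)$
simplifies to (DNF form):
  $\neg s \vee \neg u$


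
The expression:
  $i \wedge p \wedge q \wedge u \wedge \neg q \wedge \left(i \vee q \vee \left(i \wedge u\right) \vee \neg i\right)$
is never true.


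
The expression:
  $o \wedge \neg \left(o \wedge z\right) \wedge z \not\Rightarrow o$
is never true.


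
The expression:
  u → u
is always true.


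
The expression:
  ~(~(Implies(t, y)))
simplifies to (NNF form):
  y | ~t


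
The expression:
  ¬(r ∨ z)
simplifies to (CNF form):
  ¬r ∧ ¬z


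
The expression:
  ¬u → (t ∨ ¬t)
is always true.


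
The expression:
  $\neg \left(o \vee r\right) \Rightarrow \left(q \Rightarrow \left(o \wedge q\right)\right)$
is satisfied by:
  {r: True, o: True, q: False}
  {r: True, q: False, o: False}
  {o: True, q: False, r: False}
  {o: False, q: False, r: False}
  {r: True, o: True, q: True}
  {r: True, q: True, o: False}
  {o: True, q: True, r: False}


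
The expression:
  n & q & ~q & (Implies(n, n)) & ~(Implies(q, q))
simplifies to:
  False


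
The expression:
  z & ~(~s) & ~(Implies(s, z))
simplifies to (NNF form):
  False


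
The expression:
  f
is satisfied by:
  {f: True}


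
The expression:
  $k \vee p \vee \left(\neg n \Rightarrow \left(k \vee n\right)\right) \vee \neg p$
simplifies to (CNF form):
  $\text{True}$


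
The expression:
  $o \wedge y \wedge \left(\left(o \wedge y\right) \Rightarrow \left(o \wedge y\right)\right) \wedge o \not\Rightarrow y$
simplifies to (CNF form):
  $\text{False}$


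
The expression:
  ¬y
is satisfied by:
  {y: False}


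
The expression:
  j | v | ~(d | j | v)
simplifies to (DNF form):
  j | v | ~d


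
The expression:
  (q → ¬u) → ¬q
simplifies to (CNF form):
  u ∨ ¬q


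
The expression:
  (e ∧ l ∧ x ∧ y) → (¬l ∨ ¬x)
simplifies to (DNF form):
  ¬e ∨ ¬l ∨ ¬x ∨ ¬y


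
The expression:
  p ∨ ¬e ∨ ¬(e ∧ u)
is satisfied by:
  {p: True, u: False, e: False}
  {u: False, e: False, p: False}
  {p: True, e: True, u: False}
  {e: True, u: False, p: False}
  {p: True, u: True, e: False}
  {u: True, p: False, e: False}
  {p: True, e: True, u: True}


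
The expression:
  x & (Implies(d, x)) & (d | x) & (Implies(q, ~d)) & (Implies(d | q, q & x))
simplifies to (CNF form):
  x & ~d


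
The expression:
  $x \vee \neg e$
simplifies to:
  $x \vee \neg e$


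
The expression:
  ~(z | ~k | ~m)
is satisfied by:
  {m: True, k: True, z: False}


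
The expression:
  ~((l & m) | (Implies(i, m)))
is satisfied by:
  {i: True, m: False}


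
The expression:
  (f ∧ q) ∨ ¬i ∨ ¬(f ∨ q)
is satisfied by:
  {q: False, i: False, f: False}
  {f: True, q: False, i: False}
  {q: True, f: False, i: False}
  {f: True, q: True, i: False}
  {i: True, f: False, q: False}
  {f: True, i: True, q: True}


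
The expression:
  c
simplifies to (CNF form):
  c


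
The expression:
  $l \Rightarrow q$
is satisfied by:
  {q: True, l: False}
  {l: False, q: False}
  {l: True, q: True}


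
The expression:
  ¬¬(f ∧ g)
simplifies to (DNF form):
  f ∧ g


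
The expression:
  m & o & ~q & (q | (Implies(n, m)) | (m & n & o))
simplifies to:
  m & o & ~q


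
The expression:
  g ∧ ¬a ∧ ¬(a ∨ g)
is never true.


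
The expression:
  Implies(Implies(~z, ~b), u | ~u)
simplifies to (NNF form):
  True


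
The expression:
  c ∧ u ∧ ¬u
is never true.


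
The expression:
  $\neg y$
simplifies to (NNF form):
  $\neg y$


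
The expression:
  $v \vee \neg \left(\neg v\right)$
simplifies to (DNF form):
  $v$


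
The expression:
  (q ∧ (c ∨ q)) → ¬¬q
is always true.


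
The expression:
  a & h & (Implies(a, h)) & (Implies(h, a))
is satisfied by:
  {a: True, h: True}


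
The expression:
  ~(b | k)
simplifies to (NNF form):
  ~b & ~k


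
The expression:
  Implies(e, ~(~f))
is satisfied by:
  {f: True, e: False}
  {e: False, f: False}
  {e: True, f: True}


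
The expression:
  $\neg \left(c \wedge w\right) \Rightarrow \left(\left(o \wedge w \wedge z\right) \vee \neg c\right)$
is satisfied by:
  {w: True, c: False}
  {c: False, w: False}
  {c: True, w: True}


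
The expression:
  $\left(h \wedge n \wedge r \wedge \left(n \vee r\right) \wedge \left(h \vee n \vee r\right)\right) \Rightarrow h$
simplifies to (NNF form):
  $\text{True}$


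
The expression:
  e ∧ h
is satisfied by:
  {h: True, e: True}


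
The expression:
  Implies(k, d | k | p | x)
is always true.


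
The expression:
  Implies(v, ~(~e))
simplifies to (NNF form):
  e | ~v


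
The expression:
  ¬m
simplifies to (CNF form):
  ¬m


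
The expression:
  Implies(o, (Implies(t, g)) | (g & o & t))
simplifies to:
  g | ~o | ~t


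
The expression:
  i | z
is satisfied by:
  {i: True, z: True}
  {i: True, z: False}
  {z: True, i: False}


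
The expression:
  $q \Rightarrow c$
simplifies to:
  $c \vee \neg q$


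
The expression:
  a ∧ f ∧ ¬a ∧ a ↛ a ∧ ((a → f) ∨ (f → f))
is never true.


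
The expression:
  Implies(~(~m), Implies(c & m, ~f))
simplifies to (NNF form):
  ~c | ~f | ~m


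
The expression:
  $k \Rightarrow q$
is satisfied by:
  {q: True, k: False}
  {k: False, q: False}
  {k: True, q: True}


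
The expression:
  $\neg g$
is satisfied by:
  {g: False}


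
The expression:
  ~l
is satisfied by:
  {l: False}


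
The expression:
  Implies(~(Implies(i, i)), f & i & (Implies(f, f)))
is always true.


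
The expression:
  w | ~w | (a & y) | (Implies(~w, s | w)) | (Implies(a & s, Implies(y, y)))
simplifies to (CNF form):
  True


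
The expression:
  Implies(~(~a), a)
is always true.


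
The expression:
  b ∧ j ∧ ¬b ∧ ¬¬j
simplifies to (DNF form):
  False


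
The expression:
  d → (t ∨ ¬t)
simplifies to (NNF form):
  True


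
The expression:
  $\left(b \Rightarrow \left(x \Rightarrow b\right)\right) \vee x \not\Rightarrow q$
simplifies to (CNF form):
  $\text{True}$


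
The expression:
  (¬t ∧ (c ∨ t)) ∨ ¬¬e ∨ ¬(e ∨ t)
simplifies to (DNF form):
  e ∨ ¬t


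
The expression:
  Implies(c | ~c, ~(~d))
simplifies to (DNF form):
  d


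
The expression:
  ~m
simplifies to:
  ~m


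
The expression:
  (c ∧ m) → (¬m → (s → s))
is always true.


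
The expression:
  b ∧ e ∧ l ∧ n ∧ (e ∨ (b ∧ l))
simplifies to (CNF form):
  b ∧ e ∧ l ∧ n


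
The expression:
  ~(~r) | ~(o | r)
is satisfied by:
  {r: True, o: False}
  {o: False, r: False}
  {o: True, r: True}


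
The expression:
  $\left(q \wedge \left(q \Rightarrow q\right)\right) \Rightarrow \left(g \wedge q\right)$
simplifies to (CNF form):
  $g \vee \neg q$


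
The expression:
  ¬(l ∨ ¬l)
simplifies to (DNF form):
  False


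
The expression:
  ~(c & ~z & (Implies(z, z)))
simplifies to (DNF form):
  z | ~c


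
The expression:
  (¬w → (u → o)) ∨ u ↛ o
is always true.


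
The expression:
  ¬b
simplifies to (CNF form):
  ¬b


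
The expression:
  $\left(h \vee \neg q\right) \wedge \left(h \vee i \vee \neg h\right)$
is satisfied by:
  {h: True, q: False}
  {q: False, h: False}
  {q: True, h: True}


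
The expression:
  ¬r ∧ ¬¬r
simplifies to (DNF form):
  False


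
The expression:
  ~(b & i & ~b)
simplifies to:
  True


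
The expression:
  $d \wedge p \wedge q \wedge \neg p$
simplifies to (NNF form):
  $\text{False}$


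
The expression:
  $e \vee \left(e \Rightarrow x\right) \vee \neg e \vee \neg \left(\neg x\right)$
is always true.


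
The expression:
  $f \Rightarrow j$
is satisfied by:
  {j: True, f: False}
  {f: False, j: False}
  {f: True, j: True}


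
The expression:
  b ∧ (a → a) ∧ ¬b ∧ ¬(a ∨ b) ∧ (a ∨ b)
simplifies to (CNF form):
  False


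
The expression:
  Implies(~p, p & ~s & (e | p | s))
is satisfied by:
  {p: True}


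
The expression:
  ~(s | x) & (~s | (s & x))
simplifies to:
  ~s & ~x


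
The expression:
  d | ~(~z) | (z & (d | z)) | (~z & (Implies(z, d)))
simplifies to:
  True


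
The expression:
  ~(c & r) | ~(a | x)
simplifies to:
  ~c | ~r | (~a & ~x)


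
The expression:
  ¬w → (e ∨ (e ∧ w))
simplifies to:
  e ∨ w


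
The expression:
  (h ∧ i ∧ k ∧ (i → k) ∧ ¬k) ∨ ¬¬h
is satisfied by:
  {h: True}


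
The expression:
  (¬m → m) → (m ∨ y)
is always true.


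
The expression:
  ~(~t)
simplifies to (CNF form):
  t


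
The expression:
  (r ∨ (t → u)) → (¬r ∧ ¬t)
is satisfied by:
  {r: False, u: False, t: False}
  {t: True, r: False, u: False}
  {u: True, r: False, t: False}


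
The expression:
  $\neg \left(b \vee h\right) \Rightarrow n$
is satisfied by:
  {n: True, b: True, h: True}
  {n: True, b: True, h: False}
  {n: True, h: True, b: False}
  {n: True, h: False, b: False}
  {b: True, h: True, n: False}
  {b: True, h: False, n: False}
  {h: True, b: False, n: False}


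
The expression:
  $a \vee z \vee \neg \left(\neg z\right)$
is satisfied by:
  {a: True, z: True}
  {a: True, z: False}
  {z: True, a: False}


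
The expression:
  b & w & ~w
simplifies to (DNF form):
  False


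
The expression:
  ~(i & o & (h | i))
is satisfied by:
  {o: False, i: False}
  {i: True, o: False}
  {o: True, i: False}


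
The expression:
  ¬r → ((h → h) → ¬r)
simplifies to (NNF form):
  True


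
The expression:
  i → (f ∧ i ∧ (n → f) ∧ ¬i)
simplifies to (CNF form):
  ¬i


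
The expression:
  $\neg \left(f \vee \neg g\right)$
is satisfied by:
  {g: True, f: False}


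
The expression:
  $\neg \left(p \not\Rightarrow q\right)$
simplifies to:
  $q \vee \neg p$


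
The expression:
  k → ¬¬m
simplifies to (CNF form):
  m ∨ ¬k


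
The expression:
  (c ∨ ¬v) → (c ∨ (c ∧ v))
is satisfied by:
  {c: True, v: True}
  {c: True, v: False}
  {v: True, c: False}


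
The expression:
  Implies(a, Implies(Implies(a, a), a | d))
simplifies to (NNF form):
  True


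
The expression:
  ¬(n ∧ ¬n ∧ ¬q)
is always true.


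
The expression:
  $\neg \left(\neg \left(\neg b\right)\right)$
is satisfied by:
  {b: False}


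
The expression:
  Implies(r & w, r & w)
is always true.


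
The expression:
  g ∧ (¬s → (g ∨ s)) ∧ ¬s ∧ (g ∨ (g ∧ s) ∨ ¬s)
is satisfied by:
  {g: True, s: False}


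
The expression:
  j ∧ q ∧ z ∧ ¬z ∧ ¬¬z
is never true.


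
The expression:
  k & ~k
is never true.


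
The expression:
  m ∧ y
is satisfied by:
  {m: True, y: True}


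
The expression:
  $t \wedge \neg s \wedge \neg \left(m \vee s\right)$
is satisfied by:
  {t: True, s: False, m: False}


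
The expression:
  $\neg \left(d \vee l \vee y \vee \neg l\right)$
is never true.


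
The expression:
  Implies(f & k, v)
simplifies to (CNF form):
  v | ~f | ~k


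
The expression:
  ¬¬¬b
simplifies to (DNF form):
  ¬b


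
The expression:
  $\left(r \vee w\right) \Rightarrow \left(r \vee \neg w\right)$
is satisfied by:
  {r: True, w: False}
  {w: False, r: False}
  {w: True, r: True}


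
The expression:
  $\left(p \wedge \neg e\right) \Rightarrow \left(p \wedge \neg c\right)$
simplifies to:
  $e \vee \neg c \vee \neg p$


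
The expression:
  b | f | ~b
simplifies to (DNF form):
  True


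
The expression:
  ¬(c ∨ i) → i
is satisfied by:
  {i: True, c: True}
  {i: True, c: False}
  {c: True, i: False}


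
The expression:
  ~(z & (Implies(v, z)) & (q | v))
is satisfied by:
  {v: False, z: False, q: False}
  {q: True, v: False, z: False}
  {v: True, q: False, z: False}
  {q: True, v: True, z: False}
  {z: True, q: False, v: False}


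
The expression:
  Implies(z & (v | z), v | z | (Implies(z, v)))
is always true.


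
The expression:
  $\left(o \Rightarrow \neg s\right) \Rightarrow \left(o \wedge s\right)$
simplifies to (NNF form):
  $o \wedge s$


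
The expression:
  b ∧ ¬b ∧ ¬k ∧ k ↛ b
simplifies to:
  False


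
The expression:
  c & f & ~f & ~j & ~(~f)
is never true.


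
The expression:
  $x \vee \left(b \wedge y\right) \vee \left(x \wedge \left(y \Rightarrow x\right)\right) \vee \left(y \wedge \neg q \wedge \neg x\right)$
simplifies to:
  $x \vee \left(b \wedge y\right) \vee \left(y \wedge \neg q\right)$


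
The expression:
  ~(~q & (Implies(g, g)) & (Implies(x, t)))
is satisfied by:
  {q: True, x: True, t: False}
  {q: True, x: False, t: False}
  {q: True, t: True, x: True}
  {q: True, t: True, x: False}
  {x: True, t: False, q: False}


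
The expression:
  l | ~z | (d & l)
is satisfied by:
  {l: True, z: False}
  {z: False, l: False}
  {z: True, l: True}


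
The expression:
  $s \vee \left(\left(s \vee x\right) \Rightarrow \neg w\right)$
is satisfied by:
  {s: True, w: False, x: False}
  {w: False, x: False, s: False}
  {x: True, s: True, w: False}
  {x: True, w: False, s: False}
  {s: True, w: True, x: False}
  {w: True, s: False, x: False}
  {x: True, w: True, s: True}


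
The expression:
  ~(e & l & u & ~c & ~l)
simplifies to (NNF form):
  True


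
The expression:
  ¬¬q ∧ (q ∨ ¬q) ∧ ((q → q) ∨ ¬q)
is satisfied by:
  {q: True}


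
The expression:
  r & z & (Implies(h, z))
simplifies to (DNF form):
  r & z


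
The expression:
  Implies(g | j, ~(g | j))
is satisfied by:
  {g: False, j: False}


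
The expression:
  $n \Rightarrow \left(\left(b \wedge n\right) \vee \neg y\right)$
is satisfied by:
  {b: True, y: False, n: False}
  {y: False, n: False, b: False}
  {b: True, n: True, y: False}
  {n: True, y: False, b: False}
  {b: True, y: True, n: False}
  {y: True, b: False, n: False}
  {b: True, n: True, y: True}


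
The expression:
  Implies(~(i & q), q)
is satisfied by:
  {q: True}


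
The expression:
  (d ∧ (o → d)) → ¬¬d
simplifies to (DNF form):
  True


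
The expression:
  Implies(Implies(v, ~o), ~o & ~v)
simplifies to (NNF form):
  (o & v) | (~o & ~v)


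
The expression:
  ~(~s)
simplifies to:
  s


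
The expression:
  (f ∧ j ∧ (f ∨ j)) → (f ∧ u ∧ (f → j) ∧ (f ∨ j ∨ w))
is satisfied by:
  {u: True, j: False, f: False}
  {u: False, j: False, f: False}
  {f: True, u: True, j: False}
  {f: True, u: False, j: False}
  {j: True, u: True, f: False}
  {j: True, u: False, f: False}
  {j: True, f: True, u: True}


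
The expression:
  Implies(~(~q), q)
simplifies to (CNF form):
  True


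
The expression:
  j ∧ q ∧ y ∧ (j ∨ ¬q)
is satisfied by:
  {j: True, y: True, q: True}


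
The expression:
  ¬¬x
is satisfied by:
  {x: True}


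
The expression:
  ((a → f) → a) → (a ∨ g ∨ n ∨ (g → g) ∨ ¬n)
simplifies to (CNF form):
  True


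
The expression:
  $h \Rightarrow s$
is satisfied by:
  {s: True, h: False}
  {h: False, s: False}
  {h: True, s: True}


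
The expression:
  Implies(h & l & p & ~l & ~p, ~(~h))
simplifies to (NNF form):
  True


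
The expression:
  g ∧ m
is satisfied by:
  {m: True, g: True}


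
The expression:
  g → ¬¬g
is always true.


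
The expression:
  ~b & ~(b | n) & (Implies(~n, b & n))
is never true.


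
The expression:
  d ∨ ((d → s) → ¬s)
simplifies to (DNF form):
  d ∨ ¬s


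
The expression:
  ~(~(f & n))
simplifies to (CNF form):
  f & n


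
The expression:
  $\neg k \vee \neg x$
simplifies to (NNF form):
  $\neg k \vee \neg x$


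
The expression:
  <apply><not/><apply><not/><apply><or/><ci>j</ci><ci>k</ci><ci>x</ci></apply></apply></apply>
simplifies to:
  <apply><or/><ci>j</ci><ci>k</ci><ci>x</ci></apply>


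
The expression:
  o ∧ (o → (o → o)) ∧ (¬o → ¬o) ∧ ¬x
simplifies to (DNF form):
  o ∧ ¬x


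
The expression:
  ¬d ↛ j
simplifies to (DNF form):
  j ∨ ¬d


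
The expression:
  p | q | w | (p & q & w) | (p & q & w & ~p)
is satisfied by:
  {p: True, q: True, w: True}
  {p: True, q: True, w: False}
  {p: True, w: True, q: False}
  {p: True, w: False, q: False}
  {q: True, w: True, p: False}
  {q: True, w: False, p: False}
  {w: True, q: False, p: False}


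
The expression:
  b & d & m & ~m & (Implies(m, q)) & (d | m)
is never true.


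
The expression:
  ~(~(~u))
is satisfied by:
  {u: False}


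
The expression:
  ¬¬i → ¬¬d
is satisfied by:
  {d: True, i: False}
  {i: False, d: False}
  {i: True, d: True}


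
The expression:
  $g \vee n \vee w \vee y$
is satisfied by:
  {n: True, y: True, g: True, w: True}
  {n: True, y: True, g: True, w: False}
  {n: True, y: True, w: True, g: False}
  {n: True, y: True, w: False, g: False}
  {n: True, g: True, w: True, y: False}
  {n: True, g: True, w: False, y: False}
  {n: True, g: False, w: True, y: False}
  {n: True, g: False, w: False, y: False}
  {y: True, g: True, w: True, n: False}
  {y: True, g: True, w: False, n: False}
  {y: True, w: True, g: False, n: False}
  {y: True, w: False, g: False, n: False}
  {g: True, w: True, y: False, n: False}
  {g: True, y: False, w: False, n: False}
  {w: True, y: False, g: False, n: False}


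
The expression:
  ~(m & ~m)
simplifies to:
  True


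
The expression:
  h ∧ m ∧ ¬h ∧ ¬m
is never true.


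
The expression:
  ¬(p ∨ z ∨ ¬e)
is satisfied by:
  {e: True, p: False, z: False}


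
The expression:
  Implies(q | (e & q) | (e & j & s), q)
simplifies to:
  q | ~e | ~j | ~s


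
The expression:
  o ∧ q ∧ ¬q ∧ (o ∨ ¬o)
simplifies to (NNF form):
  False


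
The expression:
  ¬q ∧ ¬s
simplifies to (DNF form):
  ¬q ∧ ¬s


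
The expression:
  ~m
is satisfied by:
  {m: False}


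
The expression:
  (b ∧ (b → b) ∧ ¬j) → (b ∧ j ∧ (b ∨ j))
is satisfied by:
  {j: True, b: False}
  {b: False, j: False}
  {b: True, j: True}


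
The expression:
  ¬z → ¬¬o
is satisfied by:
  {o: True, z: True}
  {o: True, z: False}
  {z: True, o: False}


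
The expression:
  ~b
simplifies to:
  ~b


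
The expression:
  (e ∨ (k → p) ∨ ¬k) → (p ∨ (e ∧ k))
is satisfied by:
  {k: True, p: True}
  {k: True, p: False}
  {p: True, k: False}


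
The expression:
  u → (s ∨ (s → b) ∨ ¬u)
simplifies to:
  True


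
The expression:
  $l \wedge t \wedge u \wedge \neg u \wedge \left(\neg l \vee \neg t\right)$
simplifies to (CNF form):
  $\text{False}$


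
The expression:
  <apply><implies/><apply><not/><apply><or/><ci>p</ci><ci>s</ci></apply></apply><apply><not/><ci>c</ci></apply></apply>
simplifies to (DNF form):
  <apply><or/><ci>p</ci><ci>s</ci><apply><not/><ci>c</ci></apply></apply>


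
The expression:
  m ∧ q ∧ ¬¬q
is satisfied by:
  {m: True, q: True}


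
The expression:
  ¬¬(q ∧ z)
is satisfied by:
  {z: True, q: True}


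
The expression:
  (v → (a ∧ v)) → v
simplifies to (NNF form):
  v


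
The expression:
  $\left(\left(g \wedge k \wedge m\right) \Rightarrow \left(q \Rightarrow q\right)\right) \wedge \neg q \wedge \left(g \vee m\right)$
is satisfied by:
  {m: True, g: True, q: False}
  {m: True, q: False, g: False}
  {g: True, q: False, m: False}


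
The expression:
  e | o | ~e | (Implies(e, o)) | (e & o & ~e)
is always true.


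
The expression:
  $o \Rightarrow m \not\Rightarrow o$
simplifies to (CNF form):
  $\neg o$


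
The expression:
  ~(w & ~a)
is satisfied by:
  {a: True, w: False}
  {w: False, a: False}
  {w: True, a: True}


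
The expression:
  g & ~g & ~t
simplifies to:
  False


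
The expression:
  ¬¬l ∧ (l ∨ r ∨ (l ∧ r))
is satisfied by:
  {l: True}


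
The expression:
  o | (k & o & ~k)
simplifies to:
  o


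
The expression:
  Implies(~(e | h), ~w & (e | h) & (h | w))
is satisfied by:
  {e: True, h: True}
  {e: True, h: False}
  {h: True, e: False}


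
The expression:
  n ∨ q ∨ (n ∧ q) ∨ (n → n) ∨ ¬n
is always true.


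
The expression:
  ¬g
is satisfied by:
  {g: False}


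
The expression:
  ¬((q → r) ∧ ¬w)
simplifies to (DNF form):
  w ∨ (q ∧ ¬r)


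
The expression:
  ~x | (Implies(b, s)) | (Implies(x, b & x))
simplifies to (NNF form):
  True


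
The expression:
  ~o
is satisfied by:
  {o: False}


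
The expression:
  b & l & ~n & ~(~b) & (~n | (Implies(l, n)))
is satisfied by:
  {b: True, l: True, n: False}


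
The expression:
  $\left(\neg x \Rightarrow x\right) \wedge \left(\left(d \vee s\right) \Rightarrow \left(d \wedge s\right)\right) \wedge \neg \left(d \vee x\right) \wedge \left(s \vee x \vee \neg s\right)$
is never true.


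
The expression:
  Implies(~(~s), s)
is always true.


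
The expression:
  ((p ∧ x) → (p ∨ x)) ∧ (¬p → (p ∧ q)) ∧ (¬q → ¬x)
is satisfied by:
  {q: True, p: True, x: False}
  {p: True, x: False, q: False}
  {x: True, q: True, p: True}


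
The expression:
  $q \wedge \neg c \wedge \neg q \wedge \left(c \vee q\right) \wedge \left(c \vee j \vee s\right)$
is never true.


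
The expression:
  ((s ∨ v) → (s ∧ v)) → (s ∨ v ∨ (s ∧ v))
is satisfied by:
  {v: True, s: True}
  {v: True, s: False}
  {s: True, v: False}


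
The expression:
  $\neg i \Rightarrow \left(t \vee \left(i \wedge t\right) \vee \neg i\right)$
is always true.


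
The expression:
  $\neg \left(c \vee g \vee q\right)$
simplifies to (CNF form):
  $\neg c \wedge \neg g \wedge \neg q$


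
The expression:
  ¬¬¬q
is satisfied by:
  {q: False}


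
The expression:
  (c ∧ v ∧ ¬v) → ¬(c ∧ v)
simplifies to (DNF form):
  True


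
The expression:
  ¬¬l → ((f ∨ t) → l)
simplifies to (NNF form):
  True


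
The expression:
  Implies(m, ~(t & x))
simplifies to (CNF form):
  ~m | ~t | ~x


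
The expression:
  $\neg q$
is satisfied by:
  {q: False}


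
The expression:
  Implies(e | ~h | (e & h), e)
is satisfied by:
  {e: True, h: True}
  {e: True, h: False}
  {h: True, e: False}


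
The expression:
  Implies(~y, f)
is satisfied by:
  {y: True, f: True}
  {y: True, f: False}
  {f: True, y: False}


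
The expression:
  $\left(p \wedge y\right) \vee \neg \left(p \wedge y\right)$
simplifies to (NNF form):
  $\text{True}$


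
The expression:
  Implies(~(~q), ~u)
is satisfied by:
  {u: False, q: False}
  {q: True, u: False}
  {u: True, q: False}


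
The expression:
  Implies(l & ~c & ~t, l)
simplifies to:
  True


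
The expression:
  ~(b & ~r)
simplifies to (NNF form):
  r | ~b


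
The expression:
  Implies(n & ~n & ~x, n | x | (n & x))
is always true.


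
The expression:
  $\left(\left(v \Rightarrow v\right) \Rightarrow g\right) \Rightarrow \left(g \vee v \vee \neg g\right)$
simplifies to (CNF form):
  $\text{True}$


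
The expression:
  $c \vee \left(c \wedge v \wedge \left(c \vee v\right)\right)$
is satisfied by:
  {c: True}


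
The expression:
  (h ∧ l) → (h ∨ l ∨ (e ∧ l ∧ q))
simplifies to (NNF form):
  True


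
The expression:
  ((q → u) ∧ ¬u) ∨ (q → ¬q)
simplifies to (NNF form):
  ¬q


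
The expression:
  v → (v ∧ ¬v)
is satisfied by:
  {v: False}


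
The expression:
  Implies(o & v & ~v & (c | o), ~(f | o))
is always true.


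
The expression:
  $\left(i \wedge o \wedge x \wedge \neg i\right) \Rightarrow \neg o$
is always true.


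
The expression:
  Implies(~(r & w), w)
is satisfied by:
  {w: True}


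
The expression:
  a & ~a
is never true.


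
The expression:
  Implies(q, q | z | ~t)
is always true.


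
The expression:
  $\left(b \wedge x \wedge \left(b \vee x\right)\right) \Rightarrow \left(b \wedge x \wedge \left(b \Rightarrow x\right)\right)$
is always true.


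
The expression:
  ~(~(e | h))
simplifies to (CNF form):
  e | h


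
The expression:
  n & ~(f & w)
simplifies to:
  n & (~f | ~w)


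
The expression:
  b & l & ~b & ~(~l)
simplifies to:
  False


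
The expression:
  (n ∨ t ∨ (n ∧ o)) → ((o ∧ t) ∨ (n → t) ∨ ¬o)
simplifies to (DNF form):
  t ∨ ¬n ∨ ¬o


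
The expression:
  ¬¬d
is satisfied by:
  {d: True}


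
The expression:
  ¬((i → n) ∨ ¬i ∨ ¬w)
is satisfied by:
  {i: True, w: True, n: False}


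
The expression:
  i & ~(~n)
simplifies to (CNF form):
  i & n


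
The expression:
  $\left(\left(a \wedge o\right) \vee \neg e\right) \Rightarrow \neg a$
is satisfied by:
  {e: True, a: False, o: False}
  {e: False, a: False, o: False}
  {o: True, e: True, a: False}
  {o: True, e: False, a: False}
  {a: True, e: True, o: False}


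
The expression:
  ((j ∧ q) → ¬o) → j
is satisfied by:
  {j: True}


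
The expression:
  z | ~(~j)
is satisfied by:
  {z: True, j: True}
  {z: True, j: False}
  {j: True, z: False}


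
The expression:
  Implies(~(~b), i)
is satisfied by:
  {i: True, b: False}
  {b: False, i: False}
  {b: True, i: True}


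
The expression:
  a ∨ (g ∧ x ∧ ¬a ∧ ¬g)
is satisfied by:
  {a: True}


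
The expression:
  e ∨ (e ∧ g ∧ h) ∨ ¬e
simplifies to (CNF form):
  True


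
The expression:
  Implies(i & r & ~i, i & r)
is always true.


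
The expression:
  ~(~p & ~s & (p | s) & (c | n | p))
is always true.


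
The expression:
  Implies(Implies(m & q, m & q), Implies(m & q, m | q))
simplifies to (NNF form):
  True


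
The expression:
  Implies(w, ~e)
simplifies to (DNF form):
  ~e | ~w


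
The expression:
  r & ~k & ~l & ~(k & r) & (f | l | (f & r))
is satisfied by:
  {r: True, f: True, l: False, k: False}


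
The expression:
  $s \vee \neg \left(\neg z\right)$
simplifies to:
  $s \vee z$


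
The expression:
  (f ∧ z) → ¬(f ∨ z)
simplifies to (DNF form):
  ¬f ∨ ¬z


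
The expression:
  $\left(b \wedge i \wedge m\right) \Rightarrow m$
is always true.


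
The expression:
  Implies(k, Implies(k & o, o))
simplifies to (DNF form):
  True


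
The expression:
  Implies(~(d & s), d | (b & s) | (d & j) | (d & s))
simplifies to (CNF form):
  (b | d) & (d | s)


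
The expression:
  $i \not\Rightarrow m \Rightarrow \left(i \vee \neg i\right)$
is always true.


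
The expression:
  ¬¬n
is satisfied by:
  {n: True}


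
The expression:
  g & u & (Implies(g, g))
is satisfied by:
  {u: True, g: True}


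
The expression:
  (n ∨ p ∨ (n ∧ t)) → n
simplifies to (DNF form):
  n ∨ ¬p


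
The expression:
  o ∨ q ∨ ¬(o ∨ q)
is always true.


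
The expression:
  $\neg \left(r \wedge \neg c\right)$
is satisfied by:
  {c: True, r: False}
  {r: False, c: False}
  {r: True, c: True}


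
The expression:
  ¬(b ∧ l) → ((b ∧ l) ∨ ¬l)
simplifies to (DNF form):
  b ∨ ¬l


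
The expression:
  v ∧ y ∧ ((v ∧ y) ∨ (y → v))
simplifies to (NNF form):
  v ∧ y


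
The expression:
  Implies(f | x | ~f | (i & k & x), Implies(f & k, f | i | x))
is always true.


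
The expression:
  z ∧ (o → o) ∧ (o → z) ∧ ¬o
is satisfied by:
  {z: True, o: False}


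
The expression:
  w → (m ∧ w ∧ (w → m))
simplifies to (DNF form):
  m ∨ ¬w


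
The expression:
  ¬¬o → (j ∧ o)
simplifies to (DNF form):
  j ∨ ¬o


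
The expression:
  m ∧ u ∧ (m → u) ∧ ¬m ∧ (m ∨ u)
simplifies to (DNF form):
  False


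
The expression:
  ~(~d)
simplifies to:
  d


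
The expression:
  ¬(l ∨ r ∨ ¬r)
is never true.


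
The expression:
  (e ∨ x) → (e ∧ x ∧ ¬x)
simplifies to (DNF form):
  ¬e ∧ ¬x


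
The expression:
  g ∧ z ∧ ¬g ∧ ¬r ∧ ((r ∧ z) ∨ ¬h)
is never true.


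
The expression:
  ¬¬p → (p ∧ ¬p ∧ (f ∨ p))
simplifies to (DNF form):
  ¬p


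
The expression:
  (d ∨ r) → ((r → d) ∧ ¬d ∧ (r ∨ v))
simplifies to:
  ¬d ∧ ¬r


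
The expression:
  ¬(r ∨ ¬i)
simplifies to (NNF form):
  i ∧ ¬r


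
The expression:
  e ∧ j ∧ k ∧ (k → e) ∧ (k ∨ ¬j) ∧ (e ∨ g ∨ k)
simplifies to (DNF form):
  e ∧ j ∧ k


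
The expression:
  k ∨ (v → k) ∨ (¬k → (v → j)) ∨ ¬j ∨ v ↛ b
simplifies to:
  True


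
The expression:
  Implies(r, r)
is always true.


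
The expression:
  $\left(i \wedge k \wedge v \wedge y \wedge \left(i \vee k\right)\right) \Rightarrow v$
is always true.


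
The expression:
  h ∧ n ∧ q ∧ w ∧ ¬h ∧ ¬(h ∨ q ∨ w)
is never true.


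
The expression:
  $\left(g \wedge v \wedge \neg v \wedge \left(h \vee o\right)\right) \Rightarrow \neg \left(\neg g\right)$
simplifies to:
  $\text{True}$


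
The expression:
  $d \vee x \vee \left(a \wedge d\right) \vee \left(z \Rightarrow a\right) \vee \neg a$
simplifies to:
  $\text{True}$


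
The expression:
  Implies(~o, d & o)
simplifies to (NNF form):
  o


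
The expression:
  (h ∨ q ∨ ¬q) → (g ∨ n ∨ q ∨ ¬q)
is always true.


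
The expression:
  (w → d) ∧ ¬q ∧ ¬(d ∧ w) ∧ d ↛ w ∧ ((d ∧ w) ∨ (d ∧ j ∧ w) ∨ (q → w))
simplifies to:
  d ∧ ¬q ∧ ¬w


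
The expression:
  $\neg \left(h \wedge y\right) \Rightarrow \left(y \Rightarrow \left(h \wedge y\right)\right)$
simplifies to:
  $h \vee \neg y$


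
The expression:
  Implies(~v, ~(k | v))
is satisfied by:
  {v: True, k: False}
  {k: False, v: False}
  {k: True, v: True}


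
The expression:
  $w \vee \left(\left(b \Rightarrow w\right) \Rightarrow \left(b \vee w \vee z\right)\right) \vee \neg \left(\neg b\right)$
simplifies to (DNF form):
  $b \vee w \vee z$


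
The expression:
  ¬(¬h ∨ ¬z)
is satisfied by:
  {h: True, z: True}


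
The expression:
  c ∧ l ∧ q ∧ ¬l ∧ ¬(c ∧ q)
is never true.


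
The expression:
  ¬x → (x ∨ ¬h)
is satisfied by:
  {x: True, h: False}
  {h: False, x: False}
  {h: True, x: True}


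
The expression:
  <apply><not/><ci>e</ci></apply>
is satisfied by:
  {e: False}


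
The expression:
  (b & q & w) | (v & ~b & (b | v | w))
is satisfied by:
  {w: True, v: True, q: True, b: False}
  {w: True, v: True, q: False, b: False}
  {v: True, q: True, w: False, b: False}
  {v: True, w: False, q: False, b: False}
  {b: True, w: True, v: True, q: True}
  {b: True, w: True, q: True, v: False}


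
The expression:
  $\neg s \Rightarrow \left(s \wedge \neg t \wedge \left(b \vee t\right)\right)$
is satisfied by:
  {s: True}


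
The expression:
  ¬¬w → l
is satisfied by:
  {l: True, w: False}
  {w: False, l: False}
  {w: True, l: True}


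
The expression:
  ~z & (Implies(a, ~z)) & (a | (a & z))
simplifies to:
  a & ~z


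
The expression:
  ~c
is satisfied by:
  {c: False}


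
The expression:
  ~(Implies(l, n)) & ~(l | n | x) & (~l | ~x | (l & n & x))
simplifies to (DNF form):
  False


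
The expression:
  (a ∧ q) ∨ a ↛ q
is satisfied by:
  {a: True}


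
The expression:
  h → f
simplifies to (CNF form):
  f ∨ ¬h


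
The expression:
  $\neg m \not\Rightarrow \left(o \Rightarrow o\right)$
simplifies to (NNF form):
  $\text{False}$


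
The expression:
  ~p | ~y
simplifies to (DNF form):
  ~p | ~y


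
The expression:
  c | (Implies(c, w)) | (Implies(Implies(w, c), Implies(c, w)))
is always true.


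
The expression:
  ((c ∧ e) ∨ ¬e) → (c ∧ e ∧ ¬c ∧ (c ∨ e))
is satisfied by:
  {e: True, c: False}


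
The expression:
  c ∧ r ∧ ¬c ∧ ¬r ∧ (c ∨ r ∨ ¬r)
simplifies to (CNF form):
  False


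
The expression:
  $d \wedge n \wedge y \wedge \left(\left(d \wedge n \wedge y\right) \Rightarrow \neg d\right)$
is never true.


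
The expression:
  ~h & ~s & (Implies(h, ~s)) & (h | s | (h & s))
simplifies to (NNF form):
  False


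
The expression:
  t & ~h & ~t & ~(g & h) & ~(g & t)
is never true.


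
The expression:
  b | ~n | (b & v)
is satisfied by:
  {b: True, n: False}
  {n: False, b: False}
  {n: True, b: True}


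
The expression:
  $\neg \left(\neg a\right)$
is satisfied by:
  {a: True}


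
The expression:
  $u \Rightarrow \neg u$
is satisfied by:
  {u: False}


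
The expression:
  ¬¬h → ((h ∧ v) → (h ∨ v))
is always true.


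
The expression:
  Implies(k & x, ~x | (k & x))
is always true.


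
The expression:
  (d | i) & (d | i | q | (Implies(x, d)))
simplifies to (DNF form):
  d | i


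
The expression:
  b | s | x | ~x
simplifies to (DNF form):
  True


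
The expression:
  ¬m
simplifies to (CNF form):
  ¬m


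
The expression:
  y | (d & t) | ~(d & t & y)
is always true.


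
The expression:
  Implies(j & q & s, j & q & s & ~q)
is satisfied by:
  {s: False, q: False, j: False}
  {j: True, s: False, q: False}
  {q: True, s: False, j: False}
  {j: True, q: True, s: False}
  {s: True, j: False, q: False}
  {j: True, s: True, q: False}
  {q: True, s: True, j: False}


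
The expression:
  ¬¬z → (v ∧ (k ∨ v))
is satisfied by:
  {v: True, z: False}
  {z: False, v: False}
  {z: True, v: True}


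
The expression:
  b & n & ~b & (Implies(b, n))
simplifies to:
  False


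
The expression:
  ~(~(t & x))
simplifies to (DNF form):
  t & x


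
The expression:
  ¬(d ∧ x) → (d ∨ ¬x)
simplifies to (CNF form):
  d ∨ ¬x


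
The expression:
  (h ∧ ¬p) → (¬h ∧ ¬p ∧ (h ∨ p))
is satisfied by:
  {p: True, h: False}
  {h: False, p: False}
  {h: True, p: True}


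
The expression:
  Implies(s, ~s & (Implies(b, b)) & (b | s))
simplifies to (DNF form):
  ~s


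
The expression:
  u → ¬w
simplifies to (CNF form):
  ¬u ∨ ¬w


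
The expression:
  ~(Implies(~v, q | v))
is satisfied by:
  {q: False, v: False}


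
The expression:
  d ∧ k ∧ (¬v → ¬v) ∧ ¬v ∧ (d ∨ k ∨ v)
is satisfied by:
  {d: True, k: True, v: False}


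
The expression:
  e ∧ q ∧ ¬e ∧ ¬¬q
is never true.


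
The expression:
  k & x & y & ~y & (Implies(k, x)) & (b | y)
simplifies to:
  False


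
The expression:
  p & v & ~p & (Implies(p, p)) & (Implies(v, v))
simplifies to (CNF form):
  False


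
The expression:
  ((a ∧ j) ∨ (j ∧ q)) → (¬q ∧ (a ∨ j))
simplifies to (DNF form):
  ¬j ∨ ¬q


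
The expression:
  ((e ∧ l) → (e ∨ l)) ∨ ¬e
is always true.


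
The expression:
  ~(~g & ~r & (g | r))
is always true.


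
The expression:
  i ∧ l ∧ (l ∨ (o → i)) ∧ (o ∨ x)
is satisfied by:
  {i: True, x: True, o: True, l: True}
  {i: True, x: True, l: True, o: False}
  {i: True, o: True, l: True, x: False}


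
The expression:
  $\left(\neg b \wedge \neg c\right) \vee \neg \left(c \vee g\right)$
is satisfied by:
  {g: False, c: False, b: False}
  {b: True, g: False, c: False}
  {g: True, b: False, c: False}


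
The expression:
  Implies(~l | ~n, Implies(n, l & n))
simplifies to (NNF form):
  l | ~n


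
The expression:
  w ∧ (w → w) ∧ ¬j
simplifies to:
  w ∧ ¬j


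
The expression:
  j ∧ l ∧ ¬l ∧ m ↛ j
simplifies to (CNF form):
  False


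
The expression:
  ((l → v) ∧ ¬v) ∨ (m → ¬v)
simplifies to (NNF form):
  ¬m ∨ ¬v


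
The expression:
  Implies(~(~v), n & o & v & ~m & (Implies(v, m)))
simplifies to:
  ~v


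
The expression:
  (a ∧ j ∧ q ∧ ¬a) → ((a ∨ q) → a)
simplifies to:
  True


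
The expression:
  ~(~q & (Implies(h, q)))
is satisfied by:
  {q: True, h: True}
  {q: True, h: False}
  {h: True, q: False}


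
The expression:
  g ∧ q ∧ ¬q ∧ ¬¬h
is never true.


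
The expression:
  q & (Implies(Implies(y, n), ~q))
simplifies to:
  q & y & ~n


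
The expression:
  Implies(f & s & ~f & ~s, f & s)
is always true.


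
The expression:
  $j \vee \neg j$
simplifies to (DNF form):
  $\text{True}$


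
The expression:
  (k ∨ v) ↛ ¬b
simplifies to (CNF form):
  b ∧ (k ∨ v)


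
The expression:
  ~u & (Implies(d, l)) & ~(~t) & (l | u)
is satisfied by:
  {t: True, l: True, u: False}


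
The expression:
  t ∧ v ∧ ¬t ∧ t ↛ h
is never true.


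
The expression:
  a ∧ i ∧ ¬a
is never true.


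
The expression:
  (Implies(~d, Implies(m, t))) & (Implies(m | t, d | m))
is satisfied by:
  {d: True, t: False, m: False}
  {d: True, m: True, t: False}
  {d: True, t: True, m: False}
  {d: True, m: True, t: True}
  {m: False, t: False, d: False}
  {m: True, t: True, d: False}


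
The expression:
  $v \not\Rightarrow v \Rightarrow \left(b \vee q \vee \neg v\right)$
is always true.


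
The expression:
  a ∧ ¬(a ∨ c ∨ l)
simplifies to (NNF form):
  False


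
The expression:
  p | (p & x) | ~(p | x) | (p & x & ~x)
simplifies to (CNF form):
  p | ~x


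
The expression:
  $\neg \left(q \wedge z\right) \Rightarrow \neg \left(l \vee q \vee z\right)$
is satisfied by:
  {z: True, q: True, l: False}
  {z: True, q: True, l: True}
  {l: False, q: False, z: False}
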